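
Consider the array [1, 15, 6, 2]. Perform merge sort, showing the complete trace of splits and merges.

Merge sort trace:

Split: [1, 15, 6, 2] -> [1, 15] and [6, 2]
  Split: [1, 15] -> [1] and [15]
  Merge: [1] + [15] -> [1, 15]
  Split: [6, 2] -> [6] and [2]
  Merge: [6] + [2] -> [2, 6]
Merge: [1, 15] + [2, 6] -> [1, 2, 6, 15]

Final sorted array: [1, 2, 6, 15]

The merge sort proceeds by recursively splitting the array and merging sorted halves.
After all merges, the sorted array is [1, 2, 6, 15].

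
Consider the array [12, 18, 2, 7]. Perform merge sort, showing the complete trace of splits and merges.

Merge sort trace:

Split: [12, 18, 2, 7] -> [12, 18] and [2, 7]
  Split: [12, 18] -> [12] and [18]
  Merge: [12] + [18] -> [12, 18]
  Split: [2, 7] -> [2] and [7]
  Merge: [2] + [7] -> [2, 7]
Merge: [12, 18] + [2, 7] -> [2, 7, 12, 18]

Final sorted array: [2, 7, 12, 18]

The merge sort proceeds by recursively splitting the array and merging sorted halves.
After all merges, the sorted array is [2, 7, 12, 18].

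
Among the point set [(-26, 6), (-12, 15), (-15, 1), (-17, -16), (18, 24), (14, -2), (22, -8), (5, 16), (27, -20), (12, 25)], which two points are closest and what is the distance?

Computing all pairwise distances among 10 points:

d((-26, 6), (-12, 15)) = 16.6433
d((-26, 6), (-15, 1)) = 12.083
d((-26, 6), (-17, -16)) = 23.7697
d((-26, 6), (18, 24)) = 47.5395
d((-26, 6), (14, -2)) = 40.7922
d((-26, 6), (22, -8)) = 50.0
d((-26, 6), (5, 16)) = 32.573
d((-26, 6), (27, -20)) = 59.0339
d((-26, 6), (12, 25)) = 42.4853
d((-12, 15), (-15, 1)) = 14.3178
d((-12, 15), (-17, -16)) = 31.4006
d((-12, 15), (18, 24)) = 31.3209
d((-12, 15), (14, -2)) = 31.0644
d((-12, 15), (22, -8)) = 41.0488
d((-12, 15), (5, 16)) = 17.0294
d((-12, 15), (27, -20)) = 52.4023
d((-12, 15), (12, 25)) = 26.0
d((-15, 1), (-17, -16)) = 17.1172
d((-15, 1), (18, 24)) = 40.2244
d((-15, 1), (14, -2)) = 29.1548
d((-15, 1), (22, -8)) = 38.0789
d((-15, 1), (5, 16)) = 25.0
d((-15, 1), (27, -20)) = 46.9574
d((-15, 1), (12, 25)) = 36.1248
d((-17, -16), (18, 24)) = 53.1507
d((-17, -16), (14, -2)) = 34.0147
d((-17, -16), (22, -8)) = 39.8121
d((-17, -16), (5, 16)) = 38.833
d((-17, -16), (27, -20)) = 44.1814
d((-17, -16), (12, 25)) = 50.2195
d((18, 24), (14, -2)) = 26.3059
d((18, 24), (22, -8)) = 32.249
d((18, 24), (5, 16)) = 15.2643
d((18, 24), (27, -20)) = 44.911
d((18, 24), (12, 25)) = 6.0828 <-- minimum
d((14, -2), (22, -8)) = 10.0
d((14, -2), (5, 16)) = 20.1246
d((14, -2), (27, -20)) = 22.2036
d((14, -2), (12, 25)) = 27.074
d((22, -8), (5, 16)) = 29.4109
d((22, -8), (27, -20)) = 13.0
d((22, -8), (12, 25)) = 34.4819
d((5, 16), (27, -20)) = 42.19
d((5, 16), (12, 25)) = 11.4018
d((27, -20), (12, 25)) = 47.4342

Closest pair: (18, 24) and (12, 25) with distance 6.0828

The closest pair is (18, 24) and (12, 25) with Euclidean distance 6.0828. For 10 points, brute-force pairwise comparison is shown above. For large n, the divide-and-conquer algorithm (sort by x, recurse on halves, check the dividing strip) achieves O(n log n).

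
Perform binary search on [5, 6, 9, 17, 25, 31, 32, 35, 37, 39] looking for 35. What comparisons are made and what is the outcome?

Binary search for 35 in [5, 6, 9, 17, 25, 31, 32, 35, 37, 39]:

lo=0, hi=9, mid=4, arr[mid]=25 -> 25 < 35, search right half
lo=5, hi=9, mid=7, arr[mid]=35 -> Found target at index 7!

Binary search finds 35 at index 7 after 2 comparisons. The search repeatedly halves the search space by comparing with the middle element.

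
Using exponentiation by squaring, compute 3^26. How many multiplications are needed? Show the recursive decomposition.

Computing 3^26 by squaring (build up from 3^1; each line after the first costs one multiplication):

3^1 = 3
3^2 = (3^1)^2 = 3^2 = 9
3^3 = 3 * 3^2 = 3 * 9 = 27
3^6 = (3^3)^2 = 27^2 = 729
3^12 = (3^6)^2 = 729^2 = 531441
3^13 = 3 * 3^12 = 3 * 531441 = 1594323
3^26 = (3^13)^2 = 1594323^2 = 2541865828329

Result: 2541865828329
Multiplications needed: 6 (6 lines after 3^1)

3^26 = 2541865828329. Using exponentiation by squaring, this requires 6 multiplications. The key idea: if the exponent is even, square the half-power; if odd, multiply by the base once.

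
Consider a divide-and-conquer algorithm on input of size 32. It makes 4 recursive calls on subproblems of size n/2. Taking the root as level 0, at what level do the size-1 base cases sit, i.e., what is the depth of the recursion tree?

For divide and conquer with division factor 2:

Problem sizes at each level:
Level 0: 32
Level 1: 16
Level 2: 8
Level 3: 4
Level 4: 2
Level 5: 1

The root is level 0 and the size-1 base case is level 5 (the tree spans levels 0 through 5, i.e. 6 levels counting the root), so the depth is the number of divisions: log_2(32) = 5

The recursion tree depth is log_2(32) = 5. At each level, the problem size is divided by 2, so it takes 5 divisions to reduce to a base case of size 1. The algorithm makes 4 recursive calls at each level.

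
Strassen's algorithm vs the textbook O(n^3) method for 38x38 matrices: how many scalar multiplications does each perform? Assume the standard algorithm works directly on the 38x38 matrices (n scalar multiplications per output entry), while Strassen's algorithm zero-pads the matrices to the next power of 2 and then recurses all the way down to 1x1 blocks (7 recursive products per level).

Matrix multiplication for 38x38 matrices:

Strassen's algorithm requires power-of-2 dimensions. Pad 38x38 to 64x64 (next power of 2).

Standard algorithm: 38^3 = 54872 multiplications
Strassen's algorithm: 7^(log2(64)) = 7^6 = 117649 multiplications
Difference: 54872 - 117649 = -62777 (Strassen uses MORE here due to padding overhead — for small or just-over-power-of-2 n, padding can outweigh the per-level savings)

Standard: 54872 multiplications (38^3). Strassen: 117649 multiplications (7^6, after padding to 64x64). Strassen reduces 8 recursive multiplications to 7 at each level.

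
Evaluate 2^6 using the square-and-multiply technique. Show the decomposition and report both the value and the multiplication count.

Computing 2^6 by squaring (build up from 2^1; each line after the first costs one multiplication):

2^1 = 2
2^2 = (2^1)^2 = 2^2 = 4
2^3 = 2 * 2^2 = 2 * 4 = 8
2^6 = (2^3)^2 = 8^2 = 64

Result: 64
Multiplications needed: 3 (3 lines after 2^1)

2^6 = 64. Using exponentiation by squaring, this requires 3 multiplications. The key idea: if the exponent is even, square the half-power; if odd, multiply by the base once.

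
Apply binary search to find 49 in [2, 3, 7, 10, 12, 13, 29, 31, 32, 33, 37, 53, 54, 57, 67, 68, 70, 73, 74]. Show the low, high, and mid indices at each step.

Binary search for 49 in [2, 3, 7, 10, 12, 13, 29, 31, 32, 33, 37, 53, 54, 57, 67, 68, 70, 73, 74]:

lo=0, hi=18, mid=9, arr[mid]=33 -> 33 < 49, search right half
lo=10, hi=18, mid=14, arr[mid]=67 -> 67 > 49, search left half
lo=10, hi=13, mid=11, arr[mid]=53 -> 53 > 49, search left half
lo=10, hi=10, mid=10, arr[mid]=37 -> 37 < 49, search right half
lo=11 > hi=10, target 49 not found

Binary search determines that 49 is not in the array after 4 comparisons. The search space was exhausted without finding the target.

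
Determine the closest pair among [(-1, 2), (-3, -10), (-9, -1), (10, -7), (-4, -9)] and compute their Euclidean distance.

Computing all pairwise distances among 5 points:

d((-1, 2), (-3, -10)) = 12.1655
d((-1, 2), (-9, -1)) = 8.544
d((-1, 2), (10, -7)) = 14.2127
d((-1, 2), (-4, -9)) = 11.4018
d((-3, -10), (-9, -1)) = 10.8167
d((-3, -10), (10, -7)) = 13.3417
d((-3, -10), (-4, -9)) = 1.4142 <-- minimum
d((-9, -1), (10, -7)) = 19.9249
d((-9, -1), (-4, -9)) = 9.434
d((10, -7), (-4, -9)) = 14.1421

Closest pair: (-3, -10) and (-4, -9) with distance 1.4142

The closest pair is (-3, -10) and (-4, -9) with Euclidean distance 1.4142. For 5 points, brute-force pairwise comparison is shown above. For large n, the divide-and-conquer algorithm (sort by x, recurse on halves, check the dividing strip) achieves O(n log n).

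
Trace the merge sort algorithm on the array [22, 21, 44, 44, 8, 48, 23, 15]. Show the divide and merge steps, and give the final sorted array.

Merge sort trace:

Split: [22, 21, 44, 44, 8, 48, 23, 15] -> [22, 21, 44, 44] and [8, 48, 23, 15]
  Split: [22, 21, 44, 44] -> [22, 21] and [44, 44]
    Split: [22, 21] -> [22] and [21]
    Merge: [22] + [21] -> [21, 22]
    Split: [44, 44] -> [44] and [44]
    Merge: [44] + [44] -> [44, 44]
  Merge: [21, 22] + [44, 44] -> [21, 22, 44, 44]
  Split: [8, 48, 23, 15] -> [8, 48] and [23, 15]
    Split: [8, 48] -> [8] and [48]
    Merge: [8] + [48] -> [8, 48]
    Split: [23, 15] -> [23] and [15]
    Merge: [23] + [15] -> [15, 23]
  Merge: [8, 48] + [15, 23] -> [8, 15, 23, 48]
Merge: [21, 22, 44, 44] + [8, 15, 23, 48] -> [8, 15, 21, 22, 23, 44, 44, 48]

Final sorted array: [8, 15, 21, 22, 23, 44, 44, 48]

The merge sort proceeds by recursively splitting the array and merging sorted halves.
After all merges, the sorted array is [8, 15, 21, 22, 23, 44, 44, 48].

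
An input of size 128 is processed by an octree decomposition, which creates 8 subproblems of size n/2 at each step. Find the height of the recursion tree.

For divide and conquer with division factor 2:

Problem sizes at each level:
Level 0: 128
Level 1: 64
Level 2: 32
Level 3: 16
Level 4: 8
Level 5: 4
Level 6: 2
Level 7: 1

The root is level 0 and the size-1 base case is level 7 (the tree spans levels 0 through 7, i.e. 8 levels counting the root), so the depth is the number of divisions: log_2(128) = 7

The recursion tree depth is log_2(128) = 7. At each level, the problem size is divided by 2, so it takes 7 divisions to reduce to a base case of size 1. The algorithm makes 8 recursive calls at each level.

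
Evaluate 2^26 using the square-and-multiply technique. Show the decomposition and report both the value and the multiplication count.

Computing 2^26 by squaring (build up from 2^1; each line after the first costs one multiplication):

2^1 = 2
2^2 = (2^1)^2 = 2^2 = 4
2^3 = 2 * 2^2 = 2 * 4 = 8
2^6 = (2^3)^2 = 8^2 = 64
2^12 = (2^6)^2 = 64^2 = 4096
2^13 = 2 * 2^12 = 2 * 4096 = 8192
2^26 = (2^13)^2 = 8192^2 = 67108864

Result: 67108864
Multiplications needed: 6 (6 lines after 2^1)

2^26 = 67108864. Using exponentiation by squaring, this requires 6 multiplications. The key idea: if the exponent is even, square the half-power; if odd, multiply by the base once.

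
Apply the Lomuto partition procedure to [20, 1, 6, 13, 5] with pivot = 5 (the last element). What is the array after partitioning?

Lomuto partition with pivot = 5:

Initial array: [20, 1, 6, 13, 5]

arr[0]=20 > 5: no swap
arr[1]=1 <= 5: swap with position 0, array becomes [1, 20, 6, 13, 5]
arr[2]=6 > 5: no swap
arr[3]=13 > 5: no swap

Place pivot at position 1: [1, 5, 6, 13, 20]
Pivot position: 1

After partitioning with pivot 5, the array becomes [1, 5, 6, 13, 20]. The pivot is placed at index 1. All elements to the left of the pivot are <= 5, and all elements to the right are > 5.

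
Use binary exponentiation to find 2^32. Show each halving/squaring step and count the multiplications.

Computing 2^32 by squaring (build up from 2^1; each line after the first costs one multiplication):

2^1 = 2
2^2 = (2^1)^2 = 2^2 = 4
2^4 = (2^2)^2 = 4^2 = 16
2^8 = (2^4)^2 = 16^2 = 256
2^16 = (2^8)^2 = 256^2 = 65536
2^32 = (2^16)^2 = 65536^2 = 4294967296

Result: 4294967296
Multiplications needed: 5 (5 lines after 2^1)

2^32 = 4294967296. Using exponentiation by squaring, this requires 5 multiplications. The key idea: if the exponent is even, square the half-power; if odd, multiply by the base once.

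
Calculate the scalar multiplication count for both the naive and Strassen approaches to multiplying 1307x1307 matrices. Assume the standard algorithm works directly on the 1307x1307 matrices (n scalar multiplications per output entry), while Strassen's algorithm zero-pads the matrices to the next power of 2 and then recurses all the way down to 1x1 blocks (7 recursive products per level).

Matrix multiplication for 1307x1307 matrices:

Strassen's algorithm requires power-of-2 dimensions. Pad 1307x1307 to 2048x2048 (next power of 2).

Standard algorithm: 1307^3 = 2232681443 multiplications
Strassen's algorithm: 7^(log2(2048)) = 7^11 = 1977326743 multiplications
Savings: 2232681443 - 1977326743 = 255354700 multiplications

Standard: 2232681443 multiplications (1307^3). Strassen: 1977326743 multiplications (7^11, after padding to 2048x2048). Strassen reduces 8 recursive multiplications to 7 at each level.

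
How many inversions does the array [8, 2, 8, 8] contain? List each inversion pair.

Finding inversions in [8, 2, 8, 8]:

(0, 1): arr[0]=8 > arr[1]=2

Total inversions: 1

The array has 1 inversion(s): (0,1). Each pair (i,j) satisfies i < j and arr[i] > arr[j].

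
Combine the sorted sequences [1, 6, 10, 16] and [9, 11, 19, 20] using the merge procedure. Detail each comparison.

Merging process:

Compare 1 vs 9: take 1 from left. Merged: [1]
Compare 6 vs 9: take 6 from left. Merged: [1, 6]
Compare 10 vs 9: take 9 from right. Merged: [1, 6, 9]
Compare 10 vs 11: take 10 from left. Merged: [1, 6, 9, 10]
Compare 16 vs 11: take 11 from right. Merged: [1, 6, 9, 10, 11]
Compare 16 vs 19: take 16 from left. Merged: [1, 6, 9, 10, 11, 16]
Append remaining from right: [19, 20]. Merged: [1, 6, 9, 10, 11, 16, 19, 20]

Final merged array: [1, 6, 9, 10, 11, 16, 19, 20]
Total comparisons: 6

The merged array is [1, 6, 9, 10, 11, 16, 19, 20], requiring 6 comparisons. The merge step runs in O(n) time where n is the total number of elements.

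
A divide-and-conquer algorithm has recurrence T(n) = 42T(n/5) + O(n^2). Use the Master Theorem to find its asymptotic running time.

Master Theorem for T(n) = 42T(n/5) + O(n^2):

a = 42, b = 5, c = 2
log_b(a) = log_5(42) = 2.3223

Case 1: c = 2 < log_5(42) = 2.3223
T(n) = O(n^(log_5 42))

For T(n) = 42T(n/5) + O(n^2): log_5(42) = 2.3223. This is Case 1 of the Master Theorem (c < log_b(a), work dominated by leaves), giving O(n^(log_5 42)).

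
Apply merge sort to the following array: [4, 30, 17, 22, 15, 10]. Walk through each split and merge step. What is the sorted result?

Merge sort trace:

Split: [4, 30, 17, 22, 15, 10] -> [4, 30, 17] and [22, 15, 10]
  Split: [4, 30, 17] -> [4] and [30, 17]
    Split: [30, 17] -> [30] and [17]
    Merge: [30] + [17] -> [17, 30]
  Merge: [4] + [17, 30] -> [4, 17, 30]
  Split: [22, 15, 10] -> [22] and [15, 10]
    Split: [15, 10] -> [15] and [10]
    Merge: [15] + [10] -> [10, 15]
  Merge: [22] + [10, 15] -> [10, 15, 22]
Merge: [4, 17, 30] + [10, 15, 22] -> [4, 10, 15, 17, 22, 30]

Final sorted array: [4, 10, 15, 17, 22, 30]

The merge sort proceeds by recursively splitting the array and merging sorted halves.
After all merges, the sorted array is [4, 10, 15, 17, 22, 30].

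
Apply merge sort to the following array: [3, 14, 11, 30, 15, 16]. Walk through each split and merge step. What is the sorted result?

Merge sort trace:

Split: [3, 14, 11, 30, 15, 16] -> [3, 14, 11] and [30, 15, 16]
  Split: [3, 14, 11] -> [3] and [14, 11]
    Split: [14, 11] -> [14] and [11]
    Merge: [14] + [11] -> [11, 14]
  Merge: [3] + [11, 14] -> [3, 11, 14]
  Split: [30, 15, 16] -> [30] and [15, 16]
    Split: [15, 16] -> [15] and [16]
    Merge: [15] + [16] -> [15, 16]
  Merge: [30] + [15, 16] -> [15, 16, 30]
Merge: [3, 11, 14] + [15, 16, 30] -> [3, 11, 14, 15, 16, 30]

Final sorted array: [3, 11, 14, 15, 16, 30]

The merge sort proceeds by recursively splitting the array and merging sorted halves.
After all merges, the sorted array is [3, 11, 14, 15, 16, 30].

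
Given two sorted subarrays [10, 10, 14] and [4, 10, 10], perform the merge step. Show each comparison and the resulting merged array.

Merging process:

Compare 10 vs 4: take 4 from right. Merged: [4]
Compare 10 vs 10: take 10 from left. Merged: [4, 10]
Compare 10 vs 10: take 10 from left. Merged: [4, 10, 10]
Compare 14 vs 10: take 10 from right. Merged: [4, 10, 10, 10]
Compare 14 vs 10: take 10 from right. Merged: [4, 10, 10, 10, 10]
Append remaining from left: [14]. Merged: [4, 10, 10, 10, 10, 14]

Final merged array: [4, 10, 10, 10, 10, 14]
Total comparisons: 5

The merged array is [4, 10, 10, 10, 10, 14], requiring 5 comparisons. The merge step runs in O(n) time where n is the total number of elements.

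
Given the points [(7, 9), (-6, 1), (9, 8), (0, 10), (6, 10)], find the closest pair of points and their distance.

Computing all pairwise distances among 5 points:

d((7, 9), (-6, 1)) = 15.2643
d((7, 9), (9, 8)) = 2.2361
d((7, 9), (0, 10)) = 7.0711
d((7, 9), (6, 10)) = 1.4142 <-- minimum
d((-6, 1), (9, 8)) = 16.5529
d((-6, 1), (0, 10)) = 10.8167
d((-6, 1), (6, 10)) = 15.0
d((9, 8), (0, 10)) = 9.2195
d((9, 8), (6, 10)) = 3.6056
d((0, 10), (6, 10)) = 6.0

Closest pair: (7, 9) and (6, 10) with distance 1.4142

The closest pair is (7, 9) and (6, 10) with Euclidean distance 1.4142. For 5 points, brute-force pairwise comparison is shown above. For large n, the divide-and-conquer algorithm (sort by x, recurse on halves, check the dividing strip) achieves O(n log n).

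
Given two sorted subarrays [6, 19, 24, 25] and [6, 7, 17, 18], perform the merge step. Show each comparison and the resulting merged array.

Merging process:

Compare 6 vs 6: take 6 from left. Merged: [6]
Compare 19 vs 6: take 6 from right. Merged: [6, 6]
Compare 19 vs 7: take 7 from right. Merged: [6, 6, 7]
Compare 19 vs 17: take 17 from right. Merged: [6, 6, 7, 17]
Compare 19 vs 18: take 18 from right. Merged: [6, 6, 7, 17, 18]
Append remaining from left: [19, 24, 25]. Merged: [6, 6, 7, 17, 18, 19, 24, 25]

Final merged array: [6, 6, 7, 17, 18, 19, 24, 25]
Total comparisons: 5

The merged array is [6, 6, 7, 17, 18, 19, 24, 25], requiring 5 comparisons. The merge step runs in O(n) time where n is the total number of elements.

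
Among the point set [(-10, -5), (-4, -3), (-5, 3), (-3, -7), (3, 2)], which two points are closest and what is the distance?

Computing all pairwise distances among 5 points:

d((-10, -5), (-4, -3)) = 6.3246
d((-10, -5), (-5, 3)) = 9.434
d((-10, -5), (-3, -7)) = 7.2801
d((-10, -5), (3, 2)) = 14.7648
d((-4, -3), (-5, 3)) = 6.0828
d((-4, -3), (-3, -7)) = 4.1231 <-- minimum
d((-4, -3), (3, 2)) = 8.6023
d((-5, 3), (-3, -7)) = 10.198
d((-5, 3), (3, 2)) = 8.0623
d((-3, -7), (3, 2)) = 10.8167

Closest pair: (-4, -3) and (-3, -7) with distance 4.1231

The closest pair is (-4, -3) and (-3, -7) with Euclidean distance 4.1231. For 5 points, brute-force pairwise comparison is shown above. For large n, the divide-and-conquer algorithm (sort by x, recurse on halves, check the dividing strip) achieves O(n log n).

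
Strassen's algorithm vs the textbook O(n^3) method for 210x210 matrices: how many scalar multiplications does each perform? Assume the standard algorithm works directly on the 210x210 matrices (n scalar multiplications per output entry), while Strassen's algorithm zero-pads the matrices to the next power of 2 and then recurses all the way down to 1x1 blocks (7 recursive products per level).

Matrix multiplication for 210x210 matrices:

Strassen's algorithm requires power-of-2 dimensions. Pad 210x210 to 256x256 (next power of 2).

Standard algorithm: 210^3 = 9261000 multiplications
Strassen's algorithm: 7^(log2(256)) = 7^8 = 5764801 multiplications
Savings: 9261000 - 5764801 = 3496199 multiplications

Standard: 9261000 multiplications (210^3). Strassen: 5764801 multiplications (7^8, after padding to 256x256). Strassen reduces 8 recursive multiplications to 7 at each level.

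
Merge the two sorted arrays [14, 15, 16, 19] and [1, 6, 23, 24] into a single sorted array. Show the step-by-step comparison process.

Merging process:

Compare 14 vs 1: take 1 from right. Merged: [1]
Compare 14 vs 6: take 6 from right. Merged: [1, 6]
Compare 14 vs 23: take 14 from left. Merged: [1, 6, 14]
Compare 15 vs 23: take 15 from left. Merged: [1, 6, 14, 15]
Compare 16 vs 23: take 16 from left. Merged: [1, 6, 14, 15, 16]
Compare 19 vs 23: take 19 from left. Merged: [1, 6, 14, 15, 16, 19]
Append remaining from right: [23, 24]. Merged: [1, 6, 14, 15, 16, 19, 23, 24]

Final merged array: [1, 6, 14, 15, 16, 19, 23, 24]
Total comparisons: 6

The merged array is [1, 6, 14, 15, 16, 19, 23, 24], requiring 6 comparisons. The merge step runs in O(n) time where n is the total number of elements.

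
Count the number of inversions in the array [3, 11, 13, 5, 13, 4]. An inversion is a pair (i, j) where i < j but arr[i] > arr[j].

Finding inversions in [3, 11, 13, 5, 13, 4]:

(1, 3): arr[1]=11 > arr[3]=5
(1, 5): arr[1]=11 > arr[5]=4
(2, 3): arr[2]=13 > arr[3]=5
(2, 5): arr[2]=13 > arr[5]=4
(3, 5): arr[3]=5 > arr[5]=4
(4, 5): arr[4]=13 > arr[5]=4

Total inversions: 6

The array has 6 inversion(s): (1,3), (1,5), (2,3), (2,5), (3,5), (4,5). Each pair (i,j) satisfies i < j and arr[i] > arr[j].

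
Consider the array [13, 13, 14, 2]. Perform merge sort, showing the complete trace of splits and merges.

Merge sort trace:

Split: [13, 13, 14, 2] -> [13, 13] and [14, 2]
  Split: [13, 13] -> [13] and [13]
  Merge: [13] + [13] -> [13, 13]
  Split: [14, 2] -> [14] and [2]
  Merge: [14] + [2] -> [2, 14]
Merge: [13, 13] + [2, 14] -> [2, 13, 13, 14]

Final sorted array: [2, 13, 13, 14]

The merge sort proceeds by recursively splitting the array and merging sorted halves.
After all merges, the sorted array is [2, 13, 13, 14].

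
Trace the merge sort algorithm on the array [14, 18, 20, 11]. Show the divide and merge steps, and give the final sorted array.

Merge sort trace:

Split: [14, 18, 20, 11] -> [14, 18] and [20, 11]
  Split: [14, 18] -> [14] and [18]
  Merge: [14] + [18] -> [14, 18]
  Split: [20, 11] -> [20] and [11]
  Merge: [20] + [11] -> [11, 20]
Merge: [14, 18] + [11, 20] -> [11, 14, 18, 20]

Final sorted array: [11, 14, 18, 20]

The merge sort proceeds by recursively splitting the array and merging sorted halves.
After all merges, the sorted array is [11, 14, 18, 20].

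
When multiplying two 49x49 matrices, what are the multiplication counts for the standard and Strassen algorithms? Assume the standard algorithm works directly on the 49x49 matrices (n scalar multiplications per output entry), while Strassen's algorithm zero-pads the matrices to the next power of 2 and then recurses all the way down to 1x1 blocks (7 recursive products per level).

Matrix multiplication for 49x49 matrices:

Strassen's algorithm requires power-of-2 dimensions. Pad 49x49 to 64x64 (next power of 2).

Standard algorithm: 49^3 = 117649 multiplications
Strassen's algorithm: 7^(log2(64)) = 7^6 = 117649 multiplications
Savings: 117649 - 117649 = 0 multiplications

Standard: 117649 multiplications (49^3). Strassen: 117649 multiplications (7^6, after padding to 64x64). Strassen reduces 8 recursive multiplications to 7 at each level.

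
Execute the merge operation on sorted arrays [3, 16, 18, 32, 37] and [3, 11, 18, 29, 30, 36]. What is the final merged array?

Merging process:

Compare 3 vs 3: take 3 from left. Merged: [3]
Compare 16 vs 3: take 3 from right. Merged: [3, 3]
Compare 16 vs 11: take 11 from right. Merged: [3, 3, 11]
Compare 16 vs 18: take 16 from left. Merged: [3, 3, 11, 16]
Compare 18 vs 18: take 18 from left. Merged: [3, 3, 11, 16, 18]
Compare 32 vs 18: take 18 from right. Merged: [3, 3, 11, 16, 18, 18]
Compare 32 vs 29: take 29 from right. Merged: [3, 3, 11, 16, 18, 18, 29]
Compare 32 vs 30: take 30 from right. Merged: [3, 3, 11, 16, 18, 18, 29, 30]
Compare 32 vs 36: take 32 from left. Merged: [3, 3, 11, 16, 18, 18, 29, 30, 32]
Compare 37 vs 36: take 36 from right. Merged: [3, 3, 11, 16, 18, 18, 29, 30, 32, 36]
Append remaining from left: [37]. Merged: [3, 3, 11, 16, 18, 18, 29, 30, 32, 36, 37]

Final merged array: [3, 3, 11, 16, 18, 18, 29, 30, 32, 36, 37]
Total comparisons: 10

The merged array is [3, 3, 11, 16, 18, 18, 29, 30, 32, 36, 37], requiring 10 comparisons. The merge step runs in O(n) time where n is the total number of elements.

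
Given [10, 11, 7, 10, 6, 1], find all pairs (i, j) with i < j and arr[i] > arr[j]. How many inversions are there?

Finding inversions in [10, 11, 7, 10, 6, 1]:

(0, 2): arr[0]=10 > arr[2]=7
(0, 4): arr[0]=10 > arr[4]=6
(0, 5): arr[0]=10 > arr[5]=1
(1, 2): arr[1]=11 > arr[2]=7
(1, 3): arr[1]=11 > arr[3]=10
(1, 4): arr[1]=11 > arr[4]=6
(1, 5): arr[1]=11 > arr[5]=1
(2, 4): arr[2]=7 > arr[4]=6
(2, 5): arr[2]=7 > arr[5]=1
(3, 4): arr[3]=10 > arr[4]=6
(3, 5): arr[3]=10 > arr[5]=1
(4, 5): arr[4]=6 > arr[5]=1

Total inversions: 12

The array has 12 inversion(s): (0,2), (0,4), (0,5), (1,2), (1,3), (1,4), (1,5), (2,4), (2,5), (3,4), (3,5), (4,5). Each pair (i,j) satisfies i < j and arr[i] > arr[j].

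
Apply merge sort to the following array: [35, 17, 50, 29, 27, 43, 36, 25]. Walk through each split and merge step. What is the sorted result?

Merge sort trace:

Split: [35, 17, 50, 29, 27, 43, 36, 25] -> [35, 17, 50, 29] and [27, 43, 36, 25]
  Split: [35, 17, 50, 29] -> [35, 17] and [50, 29]
    Split: [35, 17] -> [35] and [17]
    Merge: [35] + [17] -> [17, 35]
    Split: [50, 29] -> [50] and [29]
    Merge: [50] + [29] -> [29, 50]
  Merge: [17, 35] + [29, 50] -> [17, 29, 35, 50]
  Split: [27, 43, 36, 25] -> [27, 43] and [36, 25]
    Split: [27, 43] -> [27] and [43]
    Merge: [27] + [43] -> [27, 43]
    Split: [36, 25] -> [36] and [25]
    Merge: [36] + [25] -> [25, 36]
  Merge: [27, 43] + [25, 36] -> [25, 27, 36, 43]
Merge: [17, 29, 35, 50] + [25, 27, 36, 43] -> [17, 25, 27, 29, 35, 36, 43, 50]

Final sorted array: [17, 25, 27, 29, 35, 36, 43, 50]

The merge sort proceeds by recursively splitting the array and merging sorted halves.
After all merges, the sorted array is [17, 25, 27, 29, 35, 36, 43, 50].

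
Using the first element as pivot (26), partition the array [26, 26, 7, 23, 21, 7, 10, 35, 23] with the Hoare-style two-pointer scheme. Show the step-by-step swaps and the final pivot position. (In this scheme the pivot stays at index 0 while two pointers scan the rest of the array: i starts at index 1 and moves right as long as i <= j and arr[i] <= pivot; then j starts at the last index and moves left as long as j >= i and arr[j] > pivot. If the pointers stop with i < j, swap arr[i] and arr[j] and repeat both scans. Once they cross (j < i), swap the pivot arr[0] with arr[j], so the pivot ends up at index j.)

Hoare-style two-pointer partition with pivot = 26:

Initial array: [26, 26, 7, 23, 21, 7, 10, 35, 23]

Pointers start at i = 1, j = 8.
i stops at index 7 (arr[7]=35 > 26), j stops at index 8 (arr[8]=23 <= 26): swap arr[7] and arr[8], array becomes [26, 26, 7, 23, 21, 7, 10, 23, 35]
i ends at 8, j ends at 7: the pointers have crossed (j < i), so scanning stops.

Swap pivot arr[0] with arr[7] to place pivot at position 7: [23, 26, 7, 23, 21, 7, 10, 26, 35]
Pivot position: 7

After partitioning with pivot 26, the array becomes [23, 26, 7, 23, 21, 7, 10, 26, 35]. The pivot is placed at index 7. All elements to the left of the pivot are <= 26, and all elements to the right are > 26.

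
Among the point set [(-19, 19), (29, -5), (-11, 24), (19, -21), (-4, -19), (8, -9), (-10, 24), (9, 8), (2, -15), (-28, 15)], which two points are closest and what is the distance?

Computing all pairwise distances among 10 points:

d((-19, 19), (29, -5)) = 53.6656
d((-19, 19), (-11, 24)) = 9.434
d((-19, 19), (19, -21)) = 55.1725
d((-19, 19), (-4, -19)) = 40.8534
d((-19, 19), (8, -9)) = 38.8973
d((-19, 19), (-10, 24)) = 10.2956
d((-19, 19), (9, 8)) = 30.0832
d((-19, 19), (2, -15)) = 39.9625
d((-19, 19), (-28, 15)) = 9.8489
d((29, -5), (-11, 24)) = 49.4065
d((29, -5), (19, -21)) = 18.868
d((29, -5), (-4, -19)) = 35.8469
d((29, -5), (8, -9)) = 21.3776
d((29, -5), (-10, 24)) = 48.6004
d((29, -5), (9, 8)) = 23.8537
d((29, -5), (2, -15)) = 28.7924
d((29, -5), (-28, 15)) = 60.407
d((-11, 24), (19, -21)) = 54.0833
d((-11, 24), (-4, -19)) = 43.566
d((-11, 24), (8, -9)) = 38.0789
d((-11, 24), (-10, 24)) = 1.0 <-- minimum
d((-11, 24), (9, 8)) = 25.6125
d((-11, 24), (2, -15)) = 41.1096
d((-11, 24), (-28, 15)) = 19.2354
d((19, -21), (-4, -19)) = 23.0868
d((19, -21), (8, -9)) = 16.2788
d((19, -21), (-10, 24)) = 53.535
d((19, -21), (9, 8)) = 30.6757
d((19, -21), (2, -15)) = 18.0278
d((19, -21), (-28, 15)) = 59.203
d((-4, -19), (8, -9)) = 15.6205
d((-4, -19), (-10, 24)) = 43.4166
d((-4, -19), (9, 8)) = 29.9666
d((-4, -19), (2, -15)) = 7.2111
d((-4, -19), (-28, 15)) = 41.6173
d((8, -9), (-10, 24)) = 37.5899
d((8, -9), (9, 8)) = 17.0294
d((8, -9), (2, -15)) = 8.4853
d((8, -9), (-28, 15)) = 43.2666
d((-10, 24), (9, 8)) = 24.8395
d((-10, 24), (2, -15)) = 40.8044
d((-10, 24), (-28, 15)) = 20.1246
d((9, 8), (2, -15)) = 24.0416
d((9, 8), (-28, 15)) = 37.6563
d((2, -15), (-28, 15)) = 42.4264

Closest pair: (-11, 24) and (-10, 24) with distance 1.0

The closest pair is (-11, 24) and (-10, 24) with Euclidean distance 1.0. For 10 points, brute-force pairwise comparison is shown above. For large n, the divide-and-conquer algorithm (sort by x, recurse on halves, check the dividing strip) achieves O(n log n).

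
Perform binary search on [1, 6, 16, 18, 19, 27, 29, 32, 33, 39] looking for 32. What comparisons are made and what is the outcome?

Binary search for 32 in [1, 6, 16, 18, 19, 27, 29, 32, 33, 39]:

lo=0, hi=9, mid=4, arr[mid]=19 -> 19 < 32, search right half
lo=5, hi=9, mid=7, arr[mid]=32 -> Found target at index 7!

Binary search finds 32 at index 7 after 2 comparisons. The search repeatedly halves the search space by comparing with the middle element.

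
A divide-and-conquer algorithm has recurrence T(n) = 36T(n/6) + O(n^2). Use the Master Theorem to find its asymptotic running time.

Master Theorem for T(n) = 36T(n/6) + O(n^2):

a = 36, b = 6, c = 2
log_b(a) = log_6(36) = 2.0000

Case 2: c = 2 = log_6(36) = 2.0000
T(n) = O(n^2 log n) = O(n^2 log n)

For T(n) = 36T(n/6) + O(n^2): log_6(36) = 2.0000. This is Case 2 of the Master Theorem (c = log_b(a), equal work at all levels), giving O(n^2 log n).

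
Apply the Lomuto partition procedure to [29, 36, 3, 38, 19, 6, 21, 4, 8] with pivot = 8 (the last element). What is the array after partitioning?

Lomuto partition with pivot = 8:

Initial array: [29, 36, 3, 38, 19, 6, 21, 4, 8]

arr[0]=29 > 8: no swap
arr[1]=36 > 8: no swap
arr[2]=3 <= 8: swap with position 0, array becomes [3, 36, 29, 38, 19, 6, 21, 4, 8]
arr[3]=38 > 8: no swap
arr[4]=19 > 8: no swap
arr[5]=6 <= 8: swap with position 1, array becomes [3, 6, 29, 38, 19, 36, 21, 4, 8]
arr[6]=21 > 8: no swap
arr[7]=4 <= 8: swap with position 2, array becomes [3, 6, 4, 38, 19, 36, 21, 29, 8]

Place pivot at position 3: [3, 6, 4, 8, 19, 36, 21, 29, 38]
Pivot position: 3

After partitioning with pivot 8, the array becomes [3, 6, 4, 8, 19, 36, 21, 29, 38]. The pivot is placed at index 3. All elements to the left of the pivot are <= 8, and all elements to the right are > 8.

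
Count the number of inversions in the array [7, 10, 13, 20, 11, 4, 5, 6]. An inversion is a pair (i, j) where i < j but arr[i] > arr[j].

Finding inversions in [7, 10, 13, 20, 11, 4, 5, 6]:

(0, 5): arr[0]=7 > arr[5]=4
(0, 6): arr[0]=7 > arr[6]=5
(0, 7): arr[0]=7 > arr[7]=6
(1, 5): arr[1]=10 > arr[5]=4
(1, 6): arr[1]=10 > arr[6]=5
(1, 7): arr[1]=10 > arr[7]=6
(2, 4): arr[2]=13 > arr[4]=11
(2, 5): arr[2]=13 > arr[5]=4
(2, 6): arr[2]=13 > arr[6]=5
(2, 7): arr[2]=13 > arr[7]=6
(3, 4): arr[3]=20 > arr[4]=11
(3, 5): arr[3]=20 > arr[5]=4
(3, 6): arr[3]=20 > arr[6]=5
(3, 7): arr[3]=20 > arr[7]=6
(4, 5): arr[4]=11 > arr[5]=4
(4, 6): arr[4]=11 > arr[6]=5
(4, 7): arr[4]=11 > arr[7]=6

Total inversions: 17

The array has 17 inversion(s): (0,5), (0,6), (0,7), (1,5), (1,6), (1,7), (2,4), (2,5), (2,6), (2,7), (3,4), (3,5), (3,6), (3,7), (4,5), (4,6), (4,7). Each pair (i,j) satisfies i < j and arr[i] > arr[j].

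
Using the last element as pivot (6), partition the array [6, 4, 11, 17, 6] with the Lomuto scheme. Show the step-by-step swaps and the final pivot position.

Lomuto partition with pivot = 6:

Initial array: [6, 4, 11, 17, 6]

arr[0]=6 <= 6: swap with position 0, array becomes [6, 4, 11, 17, 6]
arr[1]=4 <= 6: swap with position 1, array becomes [6, 4, 11, 17, 6]
arr[2]=11 > 6: no swap
arr[3]=17 > 6: no swap

Place pivot at position 2: [6, 4, 6, 17, 11]
Pivot position: 2

After partitioning with pivot 6, the array becomes [6, 4, 6, 17, 11]. The pivot is placed at index 2. All elements to the left of the pivot are <= 6, and all elements to the right are > 6.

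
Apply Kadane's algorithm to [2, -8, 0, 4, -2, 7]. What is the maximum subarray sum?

Using Kadane's algorithm on [2, -8, 0, 4, -2, 7]:

Scanning through the array:
Position 1 (value -8): max_ending_here = -6, max_so_far = 2
Position 2 (value 0): max_ending_here = 0, max_so_far = 2
Position 3 (value 4): max_ending_here = 4, max_so_far = 4
Position 4 (value -2): max_ending_here = 2, max_so_far = 4
Position 5 (value 7): max_ending_here = 9, max_so_far = 9

Maximum subarray: [0, 4, -2, 7]
Maximum sum: 9

The maximum subarray is [0, 4, -2, 7] with sum 9. This subarray runs from index 2 to index 5.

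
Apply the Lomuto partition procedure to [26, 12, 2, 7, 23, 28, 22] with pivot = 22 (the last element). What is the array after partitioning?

Lomuto partition with pivot = 22:

Initial array: [26, 12, 2, 7, 23, 28, 22]

arr[0]=26 > 22: no swap
arr[1]=12 <= 22: swap with position 0, array becomes [12, 26, 2, 7, 23, 28, 22]
arr[2]=2 <= 22: swap with position 1, array becomes [12, 2, 26, 7, 23, 28, 22]
arr[3]=7 <= 22: swap with position 2, array becomes [12, 2, 7, 26, 23, 28, 22]
arr[4]=23 > 22: no swap
arr[5]=28 > 22: no swap

Place pivot at position 3: [12, 2, 7, 22, 23, 28, 26]
Pivot position: 3

After partitioning with pivot 22, the array becomes [12, 2, 7, 22, 23, 28, 26]. The pivot is placed at index 3. All elements to the left of the pivot are <= 22, and all elements to the right are > 22.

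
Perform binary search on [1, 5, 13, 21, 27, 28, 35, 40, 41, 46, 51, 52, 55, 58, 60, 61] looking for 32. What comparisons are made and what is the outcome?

Binary search for 32 in [1, 5, 13, 21, 27, 28, 35, 40, 41, 46, 51, 52, 55, 58, 60, 61]:

lo=0, hi=15, mid=7, arr[mid]=40 -> 40 > 32, search left half
lo=0, hi=6, mid=3, arr[mid]=21 -> 21 < 32, search right half
lo=4, hi=6, mid=5, arr[mid]=28 -> 28 < 32, search right half
lo=6, hi=6, mid=6, arr[mid]=35 -> 35 > 32, search left half
lo=6 > hi=5, target 32 not found

Binary search determines that 32 is not in the array after 4 comparisons. The search space was exhausted without finding the target.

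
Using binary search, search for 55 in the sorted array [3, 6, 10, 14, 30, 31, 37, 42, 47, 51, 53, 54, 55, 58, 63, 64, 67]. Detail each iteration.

Binary search for 55 in [3, 6, 10, 14, 30, 31, 37, 42, 47, 51, 53, 54, 55, 58, 63, 64, 67]:

lo=0, hi=16, mid=8, arr[mid]=47 -> 47 < 55, search right half
lo=9, hi=16, mid=12, arr[mid]=55 -> Found target at index 12!

Binary search finds 55 at index 12 after 2 comparisons. The search repeatedly halves the search space by comparing with the middle element.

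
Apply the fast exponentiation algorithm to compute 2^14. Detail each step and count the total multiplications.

Computing 2^14 by squaring (build up from 2^1; each line after the first costs one multiplication):

2^1 = 2
2^2 = (2^1)^2 = 2^2 = 4
2^3 = 2 * 2^2 = 2 * 4 = 8
2^6 = (2^3)^2 = 8^2 = 64
2^7 = 2 * 2^6 = 2 * 64 = 128
2^14 = (2^7)^2 = 128^2 = 16384

Result: 16384
Multiplications needed: 5 (5 lines after 2^1)

2^14 = 16384. Using exponentiation by squaring, this requires 5 multiplications. The key idea: if the exponent is even, square the half-power; if odd, multiply by the base once.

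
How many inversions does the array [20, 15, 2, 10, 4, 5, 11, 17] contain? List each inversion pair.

Finding inversions in [20, 15, 2, 10, 4, 5, 11, 17]:

(0, 1): arr[0]=20 > arr[1]=15
(0, 2): arr[0]=20 > arr[2]=2
(0, 3): arr[0]=20 > arr[3]=10
(0, 4): arr[0]=20 > arr[4]=4
(0, 5): arr[0]=20 > arr[5]=5
(0, 6): arr[0]=20 > arr[6]=11
(0, 7): arr[0]=20 > arr[7]=17
(1, 2): arr[1]=15 > arr[2]=2
(1, 3): arr[1]=15 > arr[3]=10
(1, 4): arr[1]=15 > arr[4]=4
(1, 5): arr[1]=15 > arr[5]=5
(1, 6): arr[1]=15 > arr[6]=11
(3, 4): arr[3]=10 > arr[4]=4
(3, 5): arr[3]=10 > arr[5]=5

Total inversions: 14

The array has 14 inversion(s): (0,1), (0,2), (0,3), (0,4), (0,5), (0,6), (0,7), (1,2), (1,3), (1,4), (1,5), (1,6), (3,4), (3,5). Each pair (i,j) satisfies i < j and arr[i] > arr[j].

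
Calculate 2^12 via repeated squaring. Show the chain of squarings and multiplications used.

Computing 2^12 by squaring (build up from 2^1; each line after the first costs one multiplication):

2^1 = 2
2^2 = (2^1)^2 = 2^2 = 4
2^3 = 2 * 2^2 = 2 * 4 = 8
2^6 = (2^3)^2 = 8^2 = 64
2^12 = (2^6)^2 = 64^2 = 4096

Result: 4096
Multiplications needed: 4 (4 lines after 2^1)

2^12 = 4096. Using exponentiation by squaring, this requires 4 multiplications. The key idea: if the exponent is even, square the half-power; if odd, multiply by the base once.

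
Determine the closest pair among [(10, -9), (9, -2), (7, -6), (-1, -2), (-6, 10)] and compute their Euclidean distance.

Computing all pairwise distances among 5 points:

d((10, -9), (9, -2)) = 7.0711
d((10, -9), (7, -6)) = 4.2426 <-- minimum
d((10, -9), (-1, -2)) = 13.0384
d((10, -9), (-6, 10)) = 24.8395
d((9, -2), (7, -6)) = 4.4721
d((9, -2), (-1, -2)) = 10.0
d((9, -2), (-6, 10)) = 19.2094
d((7, -6), (-1, -2)) = 8.9443
d((7, -6), (-6, 10)) = 20.6155
d((-1, -2), (-6, 10)) = 13.0

Closest pair: (10, -9) and (7, -6) with distance 4.2426

The closest pair is (10, -9) and (7, -6) with Euclidean distance 4.2426. For 5 points, brute-force pairwise comparison is shown above. For large n, the divide-and-conquer algorithm (sort by x, recurse on halves, check the dividing strip) achieves O(n log n).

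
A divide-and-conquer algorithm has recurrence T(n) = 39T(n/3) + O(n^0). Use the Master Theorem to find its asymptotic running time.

Master Theorem for T(n) = 39T(n/3) + O(n^0):

a = 39, b = 3, c = 0
log_b(a) = log_3(39) = 3.3347

Case 1: c = 0 < log_3(39) = 3.3347
T(n) = O(n^(log_3 39))

For T(n) = 39T(n/3) + O(n^0): log_3(39) = 3.3347. This is Case 1 of the Master Theorem (c < log_b(a), work dominated by leaves), giving O(n^(log_3 39)).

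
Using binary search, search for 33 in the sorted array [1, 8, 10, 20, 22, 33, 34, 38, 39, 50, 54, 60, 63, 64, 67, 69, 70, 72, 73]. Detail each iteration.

Binary search for 33 in [1, 8, 10, 20, 22, 33, 34, 38, 39, 50, 54, 60, 63, 64, 67, 69, 70, 72, 73]:

lo=0, hi=18, mid=9, arr[mid]=50 -> 50 > 33, search left half
lo=0, hi=8, mid=4, arr[mid]=22 -> 22 < 33, search right half
lo=5, hi=8, mid=6, arr[mid]=34 -> 34 > 33, search left half
lo=5, hi=5, mid=5, arr[mid]=33 -> Found target at index 5!

Binary search finds 33 at index 5 after 4 comparisons. The search repeatedly halves the search space by comparing with the middle element.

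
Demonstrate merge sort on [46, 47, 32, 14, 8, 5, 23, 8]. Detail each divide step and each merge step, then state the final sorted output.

Merge sort trace:

Split: [46, 47, 32, 14, 8, 5, 23, 8] -> [46, 47, 32, 14] and [8, 5, 23, 8]
  Split: [46, 47, 32, 14] -> [46, 47] and [32, 14]
    Split: [46, 47] -> [46] and [47]
    Merge: [46] + [47] -> [46, 47]
    Split: [32, 14] -> [32] and [14]
    Merge: [32] + [14] -> [14, 32]
  Merge: [46, 47] + [14, 32] -> [14, 32, 46, 47]
  Split: [8, 5, 23, 8] -> [8, 5] and [23, 8]
    Split: [8, 5] -> [8] and [5]
    Merge: [8] + [5] -> [5, 8]
    Split: [23, 8] -> [23] and [8]
    Merge: [23] + [8] -> [8, 23]
  Merge: [5, 8] + [8, 23] -> [5, 8, 8, 23]
Merge: [14, 32, 46, 47] + [5, 8, 8, 23] -> [5, 8, 8, 14, 23, 32, 46, 47]

Final sorted array: [5, 8, 8, 14, 23, 32, 46, 47]

The merge sort proceeds by recursively splitting the array and merging sorted halves.
After all merges, the sorted array is [5, 8, 8, 14, 23, 32, 46, 47].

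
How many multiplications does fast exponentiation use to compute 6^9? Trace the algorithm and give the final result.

Computing 6^9 by squaring (build up from 6^1; each line after the first costs one multiplication):

6^1 = 6
6^2 = (6^1)^2 = 6^2 = 36
6^4 = (6^2)^2 = 36^2 = 1296
6^8 = (6^4)^2 = 1296^2 = 1679616
6^9 = 6 * 6^8 = 6 * 1679616 = 10077696

Result: 10077696
Multiplications needed: 4 (4 lines after 6^1)

6^9 = 10077696. Using exponentiation by squaring, this requires 4 multiplications. The key idea: if the exponent is even, square the half-power; if odd, multiply by the base once.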